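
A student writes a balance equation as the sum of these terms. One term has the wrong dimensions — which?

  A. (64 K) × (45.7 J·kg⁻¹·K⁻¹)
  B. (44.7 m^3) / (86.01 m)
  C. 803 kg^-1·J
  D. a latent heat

In SI base units:
  A. [K] · [m²·s⁻²·K⁻¹] = m²·s⁻²
  B. [m³] / [m] = m²
  C. J·kg⁻¹ = N·m·kg⁻¹ = m²·s⁻²
  D. [latent heat] = m²·s⁻²
All reduce to m²·s⁻² except B., which is m².

B.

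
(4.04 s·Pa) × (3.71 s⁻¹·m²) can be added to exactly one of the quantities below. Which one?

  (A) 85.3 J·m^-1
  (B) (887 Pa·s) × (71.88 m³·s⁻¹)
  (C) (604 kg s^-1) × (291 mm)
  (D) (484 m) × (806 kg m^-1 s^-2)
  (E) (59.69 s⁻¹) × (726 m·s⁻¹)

Reference: [kg·m⁻¹·s⁻¹] · [m²·s⁻¹] = kg·m·s⁻².
Each option:
  (A) J·m⁻¹ = N·m·m⁻¹ = kg·m·s⁻²  ← same
  (B) [kg·m⁻¹·s⁻¹] · [m³·s⁻¹] = kg·m²·s⁻²
  (C) [kg·s⁻¹] · [m] = kg·m·s⁻¹
  (D) [m] · [kg·m⁻¹·s⁻²] = kg·s⁻²
  (E) [s⁻¹] · [m·s⁻¹] = m·s⁻²
Only (A) matches kg·m·s⁻².

(A)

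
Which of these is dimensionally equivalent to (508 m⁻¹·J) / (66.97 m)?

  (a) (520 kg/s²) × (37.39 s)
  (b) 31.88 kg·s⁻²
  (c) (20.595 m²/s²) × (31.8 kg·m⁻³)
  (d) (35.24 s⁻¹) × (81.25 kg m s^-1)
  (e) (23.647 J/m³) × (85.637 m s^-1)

Reference: [kg·m·s⁻²] / [m] = kg·s⁻².
Each option:
  (a) [kg·s⁻²] · [s] = kg·s⁻¹
  (b) kg·s⁻²  ← same
  (c) [m²·s⁻²] · [kg·m⁻³] = kg·m⁻¹·s⁻²
  (d) [s⁻¹] · [kg·m·s⁻¹] = kg·m·s⁻²
  (e) [kg·m⁻¹·s⁻²] · [m·s⁻¹] = kg·s⁻³
Only (b) matches kg·s⁻².

(b)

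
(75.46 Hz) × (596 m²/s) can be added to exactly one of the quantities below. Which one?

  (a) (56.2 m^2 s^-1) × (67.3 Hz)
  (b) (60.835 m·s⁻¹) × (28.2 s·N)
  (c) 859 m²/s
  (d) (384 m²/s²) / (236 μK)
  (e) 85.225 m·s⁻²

(a)

Reference: [s⁻¹] · [m²·s⁻¹] = m²·s⁻².
Each option:
  (a) [m²·s⁻¹] · [s⁻¹] = m²·s⁻²  ← same
  (b) [m·s⁻¹] · [kg·m·s⁻¹] = kg·m²·s⁻²
  (c) m²·s⁻¹
  (d) [m²·s⁻²] / [K] = m²·s⁻²·K⁻¹
  (e) m·s⁻²
Only (a) matches m²·s⁻².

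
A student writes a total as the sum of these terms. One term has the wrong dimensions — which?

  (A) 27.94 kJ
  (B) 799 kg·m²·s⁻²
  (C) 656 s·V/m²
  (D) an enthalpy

In SI base units:
  (A) J = N·m = kg·m²·s⁻²
  (B) kg·m²·s⁻²
  (C) V·s·m⁻² = J·C⁻¹·s·m⁻² = kg·s⁻²·A⁻¹
  (D) [enthalpy] = kg·m²·s⁻²
All reduce to kg·m²·s⁻² except (C), which is kg·s⁻²·A⁻¹.

(C)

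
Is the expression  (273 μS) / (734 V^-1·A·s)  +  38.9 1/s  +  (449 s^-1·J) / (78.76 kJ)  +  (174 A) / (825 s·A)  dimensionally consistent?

Yes

Reduce each to base SI dimensions:
  (273 μS) / (734 V^-1·A·s):  [kg⁻¹·m⁻²·s³·A²] / [kg⁻¹·m⁻²·s⁴·A²] = s⁻¹
  38.9 1/s:  s⁻¹
  (449 s^-1·J) / (78.76 kJ):  [kg·m²·s⁻³] / [kg·m²·s⁻²] = s⁻¹
  (174 A) / (825 s·A):  [A] / [s·A] = s⁻¹
Every term reduces to s⁻¹.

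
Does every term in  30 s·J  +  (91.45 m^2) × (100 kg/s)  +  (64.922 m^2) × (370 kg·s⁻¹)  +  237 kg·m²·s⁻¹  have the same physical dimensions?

Yes

Expand each in SI base units:
  30 s·J:  J·s = N·m·s = kg·m²·s⁻¹
  (91.45 m^2) × (100 kg/s):  [m²] · [kg·s⁻¹] = kg·m²·s⁻¹
  (64.922 m^2) × (370 kg·s⁻¹):  [m²] · [kg·s⁻¹] = kg·m²·s⁻¹
  237 kg·m²·s⁻¹:  kg·m²·s⁻¹
Every term reduces to kg·m²·s⁻¹.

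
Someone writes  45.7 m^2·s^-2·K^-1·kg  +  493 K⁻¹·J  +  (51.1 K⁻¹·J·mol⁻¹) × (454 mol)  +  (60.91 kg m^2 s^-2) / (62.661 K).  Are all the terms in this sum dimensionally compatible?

Dimensions:
  45.7 m^2·s^-2·K^-1·kg:  kg·m²·s⁻²·K⁻¹
  493 K⁻¹·J:  J·K⁻¹ = N·m·K⁻¹ = kg·m²·s⁻²·K⁻¹
  (51.1 K⁻¹·J·mol⁻¹) × (454 mol):  [kg·m²·s⁻²·K⁻¹·mol⁻¹] · [mol] = kg·m²·s⁻²·K⁻¹
  (60.91 kg m^2 s^-2) / (62.661 K):  [kg·m²·s⁻²] / [K] = kg·m²·s⁻²·K⁻¹
Every term reduces to kg·m²·s⁻²·K⁻¹.

Yes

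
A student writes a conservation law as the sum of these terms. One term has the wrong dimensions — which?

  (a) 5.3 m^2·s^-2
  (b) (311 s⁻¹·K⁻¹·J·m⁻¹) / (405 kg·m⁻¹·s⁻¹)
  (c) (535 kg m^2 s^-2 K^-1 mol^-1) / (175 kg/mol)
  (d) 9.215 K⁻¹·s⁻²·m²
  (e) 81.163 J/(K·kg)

(a)

Dimensions:
  (a) m²·s⁻²
  (b) [kg·m·s⁻³·K⁻¹] / [kg·m⁻¹·s⁻¹] = m²·s⁻²·K⁻¹
  (c) [kg·m²·s⁻²·K⁻¹·mol⁻¹] / [kg·mol⁻¹] = m²·s⁻²·K⁻¹
  (d) m²·s⁻²·K⁻¹
  (e) J·kg⁻¹·K⁻¹ = N·m·kg⁻¹·K⁻¹ = m²·s⁻²·K⁻¹
All reduce to m²·s⁻²·K⁻¹ except (a), which is m²·s⁻².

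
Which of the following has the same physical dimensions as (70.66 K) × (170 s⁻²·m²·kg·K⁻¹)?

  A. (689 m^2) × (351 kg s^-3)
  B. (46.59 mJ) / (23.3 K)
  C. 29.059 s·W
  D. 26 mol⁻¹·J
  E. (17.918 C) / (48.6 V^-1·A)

C.

Reference: [K] · [kg·m²·s⁻²·K⁻¹] = kg·m²·s⁻².
Each option:
  A. [m²] · [kg·s⁻³] = kg·m²·s⁻³
  B. [kg·m²·s⁻²] / [K] = kg·m²·s⁻²·K⁻¹
  C. W·s = J·s⁻¹·s = kg·m²·s⁻²  ← same
  D. J·mol⁻¹ = N·m·mol⁻¹ = kg·m²·s⁻²·mol⁻¹
  E. [s·A] / [kg⁻¹·m⁻²·s³·A²] = kg·m²·s⁻²·A⁻¹
Only C. matches kg·m²·s⁻².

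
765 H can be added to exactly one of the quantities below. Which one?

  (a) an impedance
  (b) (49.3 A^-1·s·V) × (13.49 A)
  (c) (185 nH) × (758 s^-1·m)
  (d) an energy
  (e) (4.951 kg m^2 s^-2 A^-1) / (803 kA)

(e)

Reference: H = V·s·A⁻¹ = kg·m²·s⁻²·A⁻².
Each option:
  (a) [impedance] = kg·m²·s⁻³·A⁻²
  (b) [kg·m²·s⁻²·A⁻²] · [A] = kg·m²·s⁻²·A⁻¹
  (c) [kg·m²·s⁻²·A⁻²] · [m·s⁻¹] = kg·m³·s⁻³·A⁻²
  (d) [energy] = kg·m²·s⁻²
  (e) [kg·m²·s⁻²·A⁻¹] / [A] = kg·m²·s⁻²·A⁻²  ← same
Only (e) matches kg·m²·s⁻²·A⁻².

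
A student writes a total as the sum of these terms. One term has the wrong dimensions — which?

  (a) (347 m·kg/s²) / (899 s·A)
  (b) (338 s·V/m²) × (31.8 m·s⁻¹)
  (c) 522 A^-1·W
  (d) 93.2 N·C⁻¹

Reduce each to base SI dimensions:
  (a) [kg·m·s⁻²] / [s·A] = kg·m·s⁻³·A⁻¹
  (b) [kg·s⁻²·A⁻¹] · [m·s⁻¹] = kg·m·s⁻³·A⁻¹
  (c) W·A⁻¹ = J·s⁻¹·A⁻¹ = kg·m²·s⁻³·A⁻¹
  (d) N·C⁻¹ = kg·m·s⁻²·(s·A)⁻¹ = kg·m·s⁻³·A⁻¹
All reduce to kg·m·s⁻³·A⁻¹ except (c), which is kg·m²·s⁻³·A⁻¹.

(c)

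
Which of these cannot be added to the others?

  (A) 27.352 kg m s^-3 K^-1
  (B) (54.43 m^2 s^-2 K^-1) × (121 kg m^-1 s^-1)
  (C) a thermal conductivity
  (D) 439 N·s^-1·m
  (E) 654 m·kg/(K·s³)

(D)

Work out the base dimensions of each:
  (A) kg·m·s⁻³·K⁻¹
  (B) [m²·s⁻²·K⁻¹] · [kg·m⁻¹·s⁻¹] = kg·m·s⁻³·K⁻¹
  (C) [thermal conductivity] = kg·m·s⁻³·K⁻¹
  (D) N·m·s⁻¹ = kg·m·s⁻²·m·s⁻¹ = kg·m²·s⁻³
  (E) kg·m·s⁻³·K⁻¹
All reduce to kg·m·s⁻³·K⁻¹ except (D), which is kg·m²·s⁻³.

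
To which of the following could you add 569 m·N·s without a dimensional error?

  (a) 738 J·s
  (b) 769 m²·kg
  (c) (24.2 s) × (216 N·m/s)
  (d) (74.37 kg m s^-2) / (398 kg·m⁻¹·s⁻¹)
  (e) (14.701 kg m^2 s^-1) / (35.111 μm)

Reference: N·m·s = kg·m·s⁻²·m·s = kg·m²·s⁻¹.
Each option:
  (a) J·s = N·m·s = kg·m²·s⁻¹  ← same
  (b) kg·m²
  (c) [s] · [kg·m²·s⁻³] = kg·m²·s⁻²
  (d) [kg·m·s⁻²] / [kg·m⁻¹·s⁻¹] = m²·s⁻¹
  (e) [kg·m²·s⁻¹] / [m] = kg·m·s⁻¹
Only (a) matches kg·m²·s⁻¹.

(a)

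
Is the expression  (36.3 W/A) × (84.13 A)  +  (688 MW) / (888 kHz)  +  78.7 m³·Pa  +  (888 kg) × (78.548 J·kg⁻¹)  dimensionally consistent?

No

Reduce each to base SI dimensions:
  (36.3 W/A) × (84.13 A):  [kg·m²·s⁻³·A⁻¹] · [A] = kg·m²·s⁻³
  (688 MW) / (888 kHz):  [kg·m²·s⁻³] / [s⁻¹] = kg·m²·s⁻²
  78.7 m³·Pa:  Pa·m³ = N·m⁻²·m³ = kg·m²·s⁻²
  (888 kg) × (78.548 J·kg⁻¹):  [kg] · [m²·s⁻²] = kg·m²·s⁻²
The terms do not share a single dimension (kg·m²·s⁻² vs kg·m²·s⁻³).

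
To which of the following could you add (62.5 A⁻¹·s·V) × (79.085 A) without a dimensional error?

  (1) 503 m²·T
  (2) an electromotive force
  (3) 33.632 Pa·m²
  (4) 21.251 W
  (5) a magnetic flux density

Reference: [kg·m²·s⁻²·A⁻²] · [A] = kg·m²·s⁻²·A⁻¹.
Each option:
  (1) T·m² = Wb·m⁻²·m² = kg·m²·s⁻²·A⁻¹  ← same
  (2) [electromotive force] = kg·m²·s⁻³·A⁻¹
  (3) Pa·m² = N·m⁻²·m² = kg·m·s⁻²
  (4) W = J·s⁻¹ = kg·m²·s⁻³
  (5) [magnetic flux density] = kg·s⁻²·A⁻¹
Only (1) matches kg·m²·s⁻²·A⁻¹.

(1)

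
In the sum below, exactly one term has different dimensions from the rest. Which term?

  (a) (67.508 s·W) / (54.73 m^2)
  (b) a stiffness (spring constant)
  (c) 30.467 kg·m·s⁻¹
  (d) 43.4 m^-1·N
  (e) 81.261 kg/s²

Expand each in SI base units:
  (a) [kg·m²·s⁻²] / [m²] = kg·s⁻²
  (b) [stiffness (spring constant)] = kg·s⁻²
  (c) kg·m·s⁻¹
  (d) N·m⁻¹ = kg·m·s⁻²·m⁻¹ = kg·s⁻²
  (e) kg·s⁻²
All reduce to kg·s⁻² except (c), which is kg·m·s⁻¹.

(c)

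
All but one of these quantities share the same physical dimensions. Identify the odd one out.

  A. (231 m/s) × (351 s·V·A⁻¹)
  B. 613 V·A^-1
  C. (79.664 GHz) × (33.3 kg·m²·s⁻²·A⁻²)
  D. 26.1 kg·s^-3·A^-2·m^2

Dimensions:
  A. [m·s⁻¹] · [kg·m²·s⁻²·A⁻²] = kg·m³·s⁻³·A⁻²
  B. V·A⁻¹ = J·C⁻¹·A⁻¹ = kg·m²·s⁻³·A⁻²
  C. [s⁻¹] · [kg·m²·s⁻²·A⁻²] = kg·m²·s⁻³·A⁻²
  D. kg·m²·s⁻³·A⁻²
All reduce to kg·m²·s⁻³·A⁻² except A., which is kg·m³·s⁻³·A⁻².

A.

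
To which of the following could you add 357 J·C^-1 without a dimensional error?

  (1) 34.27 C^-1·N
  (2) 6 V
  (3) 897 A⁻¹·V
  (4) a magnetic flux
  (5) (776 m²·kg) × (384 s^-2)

Reference: J·C⁻¹ = N·m·(s·A)⁻¹ = kg·m²·s⁻³·A⁻¹.
Each option:
  (1) N·C⁻¹ = kg·m·s⁻²·(s·A)⁻¹ = kg·m·s⁻³·A⁻¹
  (2) V = J·C⁻¹ = kg·m²·s⁻³·A⁻¹  ← same
  (3) V·A⁻¹ = J·C⁻¹·A⁻¹ = kg·m²·s⁻³·A⁻²
  (4) [magnetic flux] = kg·m²·s⁻²·A⁻¹
  (5) [kg·m²] · [s⁻²] = kg·m²·s⁻²
Only (2) matches kg·m²·s⁻³·A⁻¹.

(2)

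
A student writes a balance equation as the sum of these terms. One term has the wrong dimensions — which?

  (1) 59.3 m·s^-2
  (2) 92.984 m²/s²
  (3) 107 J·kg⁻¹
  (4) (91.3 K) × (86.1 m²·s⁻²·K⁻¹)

(1)

Work out the base dimensions of each:
  (1) m·s⁻²
  (2) m²·s⁻²
  (3) J·kg⁻¹ = N·m·kg⁻¹ = m²·s⁻²
  (4) [K] · [m²·s⁻²·K⁻¹] = m²·s⁻²
All reduce to m²·s⁻² except (1), which is m·s⁻².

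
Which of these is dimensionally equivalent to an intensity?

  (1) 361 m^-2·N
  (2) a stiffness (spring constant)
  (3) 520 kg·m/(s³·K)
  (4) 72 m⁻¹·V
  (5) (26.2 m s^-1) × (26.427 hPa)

Reference: [intensity] = kg·s⁻³.
Each option:
  (1) N·m⁻² = kg·m·s⁻²·m⁻² = kg·m⁻¹·s⁻²
  (2) [stiffness (spring constant)] = kg·s⁻²
  (3) kg·m·s⁻³·K⁻¹
  (4) V·m⁻¹ = J·C⁻¹·m⁻¹ = kg·m·s⁻³·A⁻¹
  (5) [m·s⁻¹] · [kg·m⁻¹·s⁻²] = kg·s⁻³  ← same
Only (5) matches kg·s⁻³.

(5)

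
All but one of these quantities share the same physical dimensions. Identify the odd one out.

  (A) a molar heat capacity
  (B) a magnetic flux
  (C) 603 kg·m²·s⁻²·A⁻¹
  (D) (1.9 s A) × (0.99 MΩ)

(A)

Dimensions:
  (A) [molar heat capacity] = kg·m²·s⁻²·K⁻¹·mol⁻¹
  (B) [magnetic flux] = kg·m²·s⁻²·A⁻¹
  (C) kg·m²·s⁻²·A⁻¹
  (D) [s·A] · [kg·m²·s⁻³·A⁻²] = kg·m²·s⁻²·A⁻¹
All reduce to kg·m²·s⁻²·A⁻¹ except (A), which is kg·m²·s⁻²·K⁻¹·mol⁻¹.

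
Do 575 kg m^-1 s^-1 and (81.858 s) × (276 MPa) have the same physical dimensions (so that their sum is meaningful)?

Yes

In SI base units:
  575 kg m^-1 s^-1:  kg·m⁻¹·s⁻¹
  (81.858 s) × (276 MPa):  [s] · [kg·m⁻¹·s⁻²] = kg·m⁻¹·s⁻¹
Both are kg·m⁻¹·s⁻¹, so they have the same dimensions and can be added.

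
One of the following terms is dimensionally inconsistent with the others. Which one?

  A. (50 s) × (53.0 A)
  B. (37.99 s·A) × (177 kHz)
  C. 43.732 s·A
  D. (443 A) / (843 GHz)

B.

Work out the base dimensions of each:
  A. [s] · [A] = s·A
  B. [s·A] · [s⁻¹] = A
  C. A·s = s·A
  D. [A] / [s⁻¹] = s·A
All reduce to s·A except B., which is A.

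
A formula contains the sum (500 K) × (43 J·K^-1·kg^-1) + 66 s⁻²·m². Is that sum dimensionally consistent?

Reduce each to base SI dimensions:
  (500 K) × (43 J·K^-1·kg^-1):  [K] · [m²·s⁻²·K⁻¹] = m²·s⁻²
  66 s⁻²·m²:  m²·s⁻²
Both are m²·s⁻², so they have the same dimensions and can be added.

Yes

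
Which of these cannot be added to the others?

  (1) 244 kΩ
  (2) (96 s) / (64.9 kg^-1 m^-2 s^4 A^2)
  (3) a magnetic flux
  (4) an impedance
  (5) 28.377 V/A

Reduce each to base SI dimensions:
  (1) Ω = V·A⁻¹ = kg·m²·s⁻³·A⁻²
  (2) [s] / [kg⁻¹·m⁻²·s⁴·A²] = kg·m²·s⁻³·A⁻²
  (3) [magnetic flux] = kg·m²·s⁻²·A⁻¹
  (4) [impedance] = kg·m²·s⁻³·A⁻²
  (5) V·A⁻¹ = J·C⁻¹·A⁻¹ = kg·m²·s⁻³·A⁻²
All reduce to kg·m²·s⁻³·A⁻² except (3), which is kg·m²·s⁻²·A⁻¹.

(3)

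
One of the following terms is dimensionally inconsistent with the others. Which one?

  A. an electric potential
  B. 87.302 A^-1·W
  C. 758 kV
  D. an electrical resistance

D.

Dimensions:
  A. [electric potential] = kg·m²·s⁻³·A⁻¹
  B. W·A⁻¹ = J·s⁻¹·A⁻¹ = kg·m²·s⁻³·A⁻¹
  C. V = J·C⁻¹ = kg·m²·s⁻³·A⁻¹
  D. [electrical resistance] = kg·m²·s⁻³·A⁻²
All reduce to kg·m²·s⁻³·A⁻¹ except D., which is kg·m²·s⁻³·A⁻².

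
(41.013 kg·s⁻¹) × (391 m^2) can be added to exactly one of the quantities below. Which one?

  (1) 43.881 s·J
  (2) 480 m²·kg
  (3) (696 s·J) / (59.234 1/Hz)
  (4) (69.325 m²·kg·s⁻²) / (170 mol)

(1)

Reference: [kg·s⁻¹] · [m²] = kg·m²·s⁻¹.
Each option:
  (1) J·s = N·m·s = kg·m²·s⁻¹  ← same
  (2) kg·m²
  (3) [kg·m²·s⁻¹] / [s] = kg·m²·s⁻²
  (4) [kg·m²·s⁻²] / [mol] = kg·m²·s⁻²·mol⁻¹
Only (1) matches kg·m²·s⁻¹.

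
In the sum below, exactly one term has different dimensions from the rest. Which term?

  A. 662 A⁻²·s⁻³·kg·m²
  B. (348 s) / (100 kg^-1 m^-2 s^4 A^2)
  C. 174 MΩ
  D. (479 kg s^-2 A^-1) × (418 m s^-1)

D.

Work out the base dimensions of each:
  A. kg·m²·s⁻³·A⁻²
  B. [s] / [kg⁻¹·m⁻²·s⁴·A²] = kg·m²·s⁻³·A⁻²
  C. Ω = V·A⁻¹ = kg·m²·s⁻³·A⁻²
  D. [kg·s⁻²·A⁻¹] · [m·s⁻¹] = kg·m·s⁻³·A⁻¹
All reduce to kg·m²·s⁻³·A⁻² except D., which is kg·m·s⁻³·A⁻¹.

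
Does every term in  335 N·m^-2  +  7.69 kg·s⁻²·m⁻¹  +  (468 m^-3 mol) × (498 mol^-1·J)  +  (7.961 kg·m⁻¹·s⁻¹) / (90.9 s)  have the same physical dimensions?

In SI base units:
  335 N·m^-2:  N·m⁻² = kg·m·s⁻²·m⁻² = kg·m⁻¹·s⁻²
  7.69 kg·s⁻²·m⁻¹:  kg·m⁻¹·s⁻²
  (468 m^-3 mol) × (498 mol^-1·J):  [m⁻³·mol] · [kg·m²·s⁻²·mol⁻¹] = kg·m⁻¹·s⁻²
  (7.961 kg·m⁻¹·s⁻¹) / (90.9 s):  [kg·m⁻¹·s⁻¹] / [s] = kg·m⁻¹·s⁻²
Every term reduces to kg·m⁻¹·s⁻².

Yes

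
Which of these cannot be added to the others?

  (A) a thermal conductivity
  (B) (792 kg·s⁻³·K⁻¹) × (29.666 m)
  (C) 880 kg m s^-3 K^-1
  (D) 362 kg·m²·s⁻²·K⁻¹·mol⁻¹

In SI base units:
  (A) [thermal conductivity] = kg·m·s⁻³·K⁻¹
  (B) [kg·s⁻³·K⁻¹] · [m] = kg·m·s⁻³·K⁻¹
  (C) kg·m·s⁻³·K⁻¹
  (D) kg·m²·s⁻²·K⁻¹·mol⁻¹
All reduce to kg·m·s⁻³·K⁻¹ except (D), which is kg·m²·s⁻²·K⁻¹·mol⁻¹.

(D)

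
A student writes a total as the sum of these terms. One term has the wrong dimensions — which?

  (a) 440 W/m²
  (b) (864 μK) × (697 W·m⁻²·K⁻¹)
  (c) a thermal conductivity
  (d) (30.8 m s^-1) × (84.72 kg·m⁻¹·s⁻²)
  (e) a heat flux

Reduce each to base SI dimensions:
  (a) W·m⁻² = J·s⁻¹·m⁻² = kg·s⁻³
  (b) [K] · [kg·s⁻³·K⁻¹] = kg·s⁻³
  (c) [thermal conductivity] = kg·m·s⁻³·K⁻¹
  (d) [m·s⁻¹] · [kg·m⁻¹·s⁻²] = kg·s⁻³
  (e) [heat flux] = kg·s⁻³
All reduce to kg·s⁻³ except (c), which is kg·m·s⁻³·K⁻¹.

(c)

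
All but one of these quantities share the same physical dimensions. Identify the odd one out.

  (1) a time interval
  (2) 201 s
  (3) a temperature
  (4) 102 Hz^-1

Expand each in SI base units:
  (1) [time interval] = s
  (2) s
  (3) [temperature] = K
  (4) Hz⁻¹ = (s⁻¹)⁻¹ = s
All reduce to s except (3), which is K.

(3)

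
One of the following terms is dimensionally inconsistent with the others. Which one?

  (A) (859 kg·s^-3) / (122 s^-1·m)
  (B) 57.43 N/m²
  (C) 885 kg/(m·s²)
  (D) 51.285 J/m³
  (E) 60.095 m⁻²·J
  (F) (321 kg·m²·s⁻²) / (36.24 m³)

(E)

Expand each in SI base units:
  (A) [kg·s⁻³] / [m·s⁻¹] = kg·m⁻¹·s⁻²
  (B) N·m⁻² = kg·m·s⁻²·m⁻² = kg·m⁻¹·s⁻²
  (C) kg·m⁻¹·s⁻²
  (D) J·m⁻³ = N·m·m⁻³ = kg·m⁻¹·s⁻²
  (E) J·m⁻² = N·m·m⁻² = kg·s⁻²
  (F) [kg·m²·s⁻²] / [m³] = kg·m⁻¹·s⁻²
All reduce to kg·m⁻¹·s⁻² except (E), which is kg·s⁻².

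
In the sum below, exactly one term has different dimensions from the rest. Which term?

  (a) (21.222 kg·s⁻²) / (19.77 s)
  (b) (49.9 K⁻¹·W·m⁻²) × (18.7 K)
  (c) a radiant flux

(c)

Dimensions:
  (a) [kg·s⁻²] / [s] = kg·s⁻³
  (b) [kg·s⁻³·K⁻¹] · [K] = kg·s⁻³
  (c) [radiant flux] = kg·m²·s⁻³
All reduce to kg·s⁻³ except (c), which is kg·m²·s⁻³.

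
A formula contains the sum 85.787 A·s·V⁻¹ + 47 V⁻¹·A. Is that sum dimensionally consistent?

Expand each in SI base units:
  85.787 A·s·V⁻¹:  A·s·V⁻¹ = A·s·(J·C⁻¹)⁻¹ = kg⁻¹·m⁻²·s⁴·A²
  47 V⁻¹·A:  A·V⁻¹ = A·(J·C⁻¹)⁻¹ = kg⁻¹·m⁻²·s³·A²
kg⁻¹·m⁻²·s⁴·A² ≠ kg⁻¹·m⁻²·s³·A², so they cannot be added.

No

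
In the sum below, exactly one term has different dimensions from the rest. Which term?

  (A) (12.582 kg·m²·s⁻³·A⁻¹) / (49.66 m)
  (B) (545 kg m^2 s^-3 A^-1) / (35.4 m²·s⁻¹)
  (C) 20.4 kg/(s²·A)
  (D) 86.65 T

(A)

Work out the base dimensions of each:
  (A) [kg·m²·s⁻³·A⁻¹] / [m] = kg·m·s⁻³·A⁻¹
  (B) [kg·m²·s⁻³·A⁻¹] / [m²·s⁻¹] = kg·s⁻²·A⁻¹
  (C) kg·s⁻²·A⁻¹
  (D) T = Wb·m⁻² = kg·s⁻²·A⁻¹
All reduce to kg·s⁻²·A⁻¹ except (A), which is kg·m·s⁻³·A⁻¹.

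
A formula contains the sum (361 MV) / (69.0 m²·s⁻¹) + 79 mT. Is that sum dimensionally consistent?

Yes

Work out the base dimensions of each:
  (361 MV) / (69.0 m²·s⁻¹):  [kg·m²·s⁻³·A⁻¹] / [m²·s⁻¹] = kg·s⁻²·A⁻¹
  79 mT:  T = Wb·m⁻² = kg·s⁻²·A⁻¹
Both are kg·s⁻²·A⁻¹, so they have the same dimensions and can be added.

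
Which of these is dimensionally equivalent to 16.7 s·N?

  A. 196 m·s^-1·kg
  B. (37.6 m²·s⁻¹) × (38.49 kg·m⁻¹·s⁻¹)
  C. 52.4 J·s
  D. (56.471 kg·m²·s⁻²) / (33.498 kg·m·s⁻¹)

Reference: N·s = kg·m·s⁻²·s = kg·m·s⁻¹.
Each option:
  A. kg·m·s⁻¹  ← same
  B. [m²·s⁻¹] · [kg·m⁻¹·s⁻¹] = kg·m·s⁻²
  C. J·s = N·m·s = kg·m²·s⁻¹
  D. [kg·m²·s⁻²] / [kg·m·s⁻¹] = m·s⁻¹
Only A. matches kg·m·s⁻¹.

A.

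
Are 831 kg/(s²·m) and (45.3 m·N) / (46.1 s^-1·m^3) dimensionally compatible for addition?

No

Expand each in SI base units:
  831 kg/(s²·m):  kg·m⁻¹·s⁻²
  (45.3 m·N) / (46.1 s^-1·m^3):  [kg·m²·s⁻²] / [m³·s⁻¹] = kg·m⁻¹·s⁻¹
kg·m⁻¹·s⁻² ≠ kg·m⁻¹·s⁻¹, so they cannot be added.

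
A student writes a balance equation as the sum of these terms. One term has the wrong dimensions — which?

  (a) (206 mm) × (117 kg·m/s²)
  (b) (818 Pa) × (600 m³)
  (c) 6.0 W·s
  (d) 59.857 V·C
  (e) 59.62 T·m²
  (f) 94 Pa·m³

In SI base units:
  (a) [m] · [kg·m·s⁻²] = kg·m²·s⁻²
  (b) [kg·m⁻¹·s⁻²] · [m³] = kg·m²·s⁻²
  (c) W·s = J·s⁻¹·s = kg·m²·s⁻²
  (d) C·V = s·A·J·C⁻¹ = kg·m²·s⁻²
  (e) T·m² = Wb·m⁻²·m² = kg·m²·s⁻²·A⁻¹
  (f) Pa·m³ = N·m⁻²·m³ = kg·m²·s⁻²
All reduce to kg·m²·s⁻² except (e), which is kg·m²·s⁻²·A⁻¹.

(e)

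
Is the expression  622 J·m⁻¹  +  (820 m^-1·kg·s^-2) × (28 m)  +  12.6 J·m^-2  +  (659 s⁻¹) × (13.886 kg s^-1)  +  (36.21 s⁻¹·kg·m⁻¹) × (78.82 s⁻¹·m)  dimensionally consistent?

No

Expand each in SI base units:
  622 J·m⁻¹:  J·m⁻¹ = N·m·m⁻¹ = kg·m·s⁻²
  (820 m^-1·kg·s^-2) × (28 m):  [kg·m⁻¹·s⁻²] · [m] = kg·s⁻²
  12.6 J·m^-2:  J·m⁻² = N·m·m⁻² = kg·s⁻²
  (659 s⁻¹) × (13.886 kg s^-1):  [s⁻¹] · [kg·s⁻¹] = kg·s⁻²
  (36.21 s⁻¹·kg·m⁻¹) × (78.82 s⁻¹·m):  [kg·m⁻¹·s⁻¹] · [m·s⁻¹] = kg·s⁻²
The terms do not share a single dimension (kg·m·s⁻² vs kg·s⁻²).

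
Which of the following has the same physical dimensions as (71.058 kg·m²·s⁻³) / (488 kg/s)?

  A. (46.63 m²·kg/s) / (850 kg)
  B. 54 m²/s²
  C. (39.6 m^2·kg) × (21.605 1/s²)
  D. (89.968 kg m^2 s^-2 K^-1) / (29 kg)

B.

Reference: [kg·m²·s⁻³] / [kg·s⁻¹] = m²·s⁻².
Each option:
  A. [kg·m²·s⁻¹] / [kg] = m²·s⁻¹
  B. m²·s⁻²  ← same
  C. [kg·m²] · [s⁻²] = kg·m²·s⁻²
  D. [kg·m²·s⁻²·K⁻¹] / [kg] = m²·s⁻²·K⁻¹
Only B. matches m²·s⁻².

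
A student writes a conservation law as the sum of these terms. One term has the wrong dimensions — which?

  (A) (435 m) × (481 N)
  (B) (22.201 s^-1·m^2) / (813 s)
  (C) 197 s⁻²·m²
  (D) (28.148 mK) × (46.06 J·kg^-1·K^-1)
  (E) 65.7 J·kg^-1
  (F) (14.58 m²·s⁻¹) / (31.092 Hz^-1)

(A)

Expand each in SI base units:
  (A) [m] · [kg·m·s⁻²] = kg·m²·s⁻²
  (B) [m²·s⁻¹] / [s] = m²·s⁻²
  (C) m²·s⁻²
  (D) [K] · [m²·s⁻²·K⁻¹] = m²·s⁻²
  (E) J·kg⁻¹ = N·m·kg⁻¹ = m²·s⁻²
  (F) [m²·s⁻¹] / [s] = m²·s⁻²
All reduce to m²·s⁻² except (A), which is kg·m²·s⁻².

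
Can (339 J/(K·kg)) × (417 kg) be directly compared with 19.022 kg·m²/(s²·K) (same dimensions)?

Dimensions:
  (339 J/(K·kg)) × (417 kg):  [m²·s⁻²·K⁻¹] · [kg] = kg·m²·s⁻²·K⁻¹
  19.022 kg·m²/(s²·K):  kg·m²·s⁻²·K⁻¹
Both are kg·m²·s⁻²·K⁻¹, so they have the same dimensions and can be added.

Yes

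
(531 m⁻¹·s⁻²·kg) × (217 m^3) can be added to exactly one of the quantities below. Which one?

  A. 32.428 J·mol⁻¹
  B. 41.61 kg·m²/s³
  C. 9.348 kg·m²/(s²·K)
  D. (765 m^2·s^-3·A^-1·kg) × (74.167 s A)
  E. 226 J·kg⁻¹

Reference: [kg·m⁻¹·s⁻²] · [m³] = kg·m²·s⁻².
Each option:
  A. J·mol⁻¹ = N·m·mol⁻¹ = kg·m²·s⁻²·mol⁻¹
  B. kg·m²·s⁻³
  C. kg·m²·s⁻²·K⁻¹
  D. [kg·m²·s⁻³·A⁻¹] · [s·A] = kg·m²·s⁻²  ← same
  E. J·kg⁻¹ = N·m·kg⁻¹ = m²·s⁻²
Only D. matches kg·m²·s⁻².

D.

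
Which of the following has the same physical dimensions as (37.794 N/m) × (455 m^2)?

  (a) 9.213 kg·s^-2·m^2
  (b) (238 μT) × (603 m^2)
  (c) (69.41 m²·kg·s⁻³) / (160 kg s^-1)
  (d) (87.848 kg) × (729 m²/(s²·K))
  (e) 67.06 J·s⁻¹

(a)

Reference: [kg·s⁻²] · [m²] = kg·m²·s⁻².
Each option:
  (a) kg·m²·s⁻²  ← same
  (b) [kg·s⁻²·A⁻¹] · [m²] = kg·m²·s⁻²·A⁻¹
  (c) [kg·m²·s⁻³] / [kg·s⁻¹] = m²·s⁻²
  (d) [kg] · [m²·s⁻²·K⁻¹] = kg·m²·s⁻²·K⁻¹
  (e) J·s⁻¹ = N·m·s⁻¹ = kg·m²·s⁻³
Only (a) matches kg·m²·s⁻².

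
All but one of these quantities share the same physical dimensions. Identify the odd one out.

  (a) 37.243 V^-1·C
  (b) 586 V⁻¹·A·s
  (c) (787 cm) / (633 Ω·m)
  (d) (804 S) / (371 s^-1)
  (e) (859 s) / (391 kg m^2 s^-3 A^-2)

(c)

Work out the base dimensions of each:
  (a) C·V⁻¹ = s·A·(J·C⁻¹)⁻¹ = kg⁻¹·m⁻²·s⁴·A²
  (b) A·s·V⁻¹ = A·s·(J·C⁻¹)⁻¹ = kg⁻¹·m⁻²·s⁴·A²
  (c) [m] / [kg·m³·s⁻³·A⁻²] = kg⁻¹·m⁻²·s³·A²
  (d) [kg⁻¹·m⁻²·s³·A²] / [s⁻¹] = kg⁻¹·m⁻²·s⁴·A²
  (e) [s] / [kg·m²·s⁻³·A⁻²] = kg⁻¹·m⁻²·s⁴·A²
All reduce to kg⁻¹·m⁻²·s⁴·A² except (c), which is kg⁻¹·m⁻²·s³·A².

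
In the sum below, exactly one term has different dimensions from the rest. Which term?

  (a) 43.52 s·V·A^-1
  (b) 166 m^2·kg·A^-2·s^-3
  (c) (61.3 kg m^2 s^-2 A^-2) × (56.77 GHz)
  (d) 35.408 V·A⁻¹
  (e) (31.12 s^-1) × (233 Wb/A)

Work out the base dimensions of each:
  (a) V·s·A⁻¹ = J·C⁻¹·s·A⁻¹ = kg·m²·s⁻²·A⁻²
  (b) kg·m²·s⁻³·A⁻²
  (c) [kg·m²·s⁻²·A⁻²] · [s⁻¹] = kg·m²·s⁻³·A⁻²
  (d) V·A⁻¹ = J·C⁻¹·A⁻¹ = kg·m²·s⁻³·A⁻²
  (e) [s⁻¹] · [kg·m²·s⁻²·A⁻²] = kg·m²·s⁻³·A⁻²
All reduce to kg·m²·s⁻³·A⁻² except (a), which is kg·m²·s⁻²·A⁻².

(a)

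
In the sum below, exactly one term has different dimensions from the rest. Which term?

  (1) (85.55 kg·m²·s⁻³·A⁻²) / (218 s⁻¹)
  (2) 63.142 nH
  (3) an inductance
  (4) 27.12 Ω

(4)

Reduce each to base SI dimensions:
  (1) [kg·m²·s⁻³·A⁻²] / [s⁻¹] = kg·m²·s⁻²·A⁻²
  (2) H = V·s·A⁻¹ = kg·m²·s⁻²·A⁻²
  (3) [inductance] = kg·m²·s⁻²·A⁻²
  (4) Ω = V·A⁻¹ = kg·m²·s⁻³·A⁻²
All reduce to kg·m²·s⁻²·A⁻² except (4), which is kg·m²·s⁻³·A⁻².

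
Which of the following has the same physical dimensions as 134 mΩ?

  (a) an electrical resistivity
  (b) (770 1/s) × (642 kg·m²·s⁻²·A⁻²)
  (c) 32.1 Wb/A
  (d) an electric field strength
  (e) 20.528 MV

(b)

Reference: Ω = V·A⁻¹ = kg·m²·s⁻³·A⁻².
Each option:
  (a) [electrical resistivity] = kg·m³·s⁻³·A⁻²
  (b) [s⁻¹] · [kg·m²·s⁻²·A⁻²] = kg·m²·s⁻³·A⁻²  ← same
  (c) Wb·A⁻¹ = V·s·A⁻¹ = kg·m²·s⁻²·A⁻²
  (d) [electric field strength] = kg·m·s⁻³·A⁻¹
  (e) V = J·C⁻¹ = kg·m²·s⁻³·A⁻¹
Only (b) matches kg·m²·s⁻³·A⁻².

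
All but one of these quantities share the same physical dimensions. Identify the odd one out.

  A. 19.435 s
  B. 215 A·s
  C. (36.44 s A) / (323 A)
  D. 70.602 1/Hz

Expand each in SI base units:
  A. s
  B. A·s = s·A
  C. [s·A] / [A] = s
  D. Hz⁻¹ = (s⁻¹)⁻¹ = s
All reduce to s except B., which is s·A.

B.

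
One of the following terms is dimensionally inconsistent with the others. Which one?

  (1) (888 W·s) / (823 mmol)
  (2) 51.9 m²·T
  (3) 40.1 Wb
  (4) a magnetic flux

(1)

In SI base units:
  (1) [kg·m²·s⁻²] / [mol] = kg·m²·s⁻²·mol⁻¹
  (2) T·m² = Wb·m⁻²·m² = kg·m²·s⁻²·A⁻¹
  (3) Wb = V·s = kg·m²·s⁻²·A⁻¹
  (4) [magnetic flux] = kg·m²·s⁻²·A⁻¹
All reduce to kg·m²·s⁻²·A⁻¹ except (1), which is kg·m²·s⁻²·mol⁻¹.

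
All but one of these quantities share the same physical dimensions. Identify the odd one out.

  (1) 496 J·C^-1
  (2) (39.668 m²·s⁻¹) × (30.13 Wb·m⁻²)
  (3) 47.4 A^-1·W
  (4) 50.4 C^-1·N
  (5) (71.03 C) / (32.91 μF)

Dimensions:
  (1) J·C⁻¹ = N·m·(s·A)⁻¹ = kg·m²·s⁻³·A⁻¹
  (2) [m²·s⁻¹] · [kg·s⁻²·A⁻¹] = kg·m²·s⁻³·A⁻¹
  (3) W·A⁻¹ = J·s⁻¹·A⁻¹ = kg·m²·s⁻³·A⁻¹
  (4) N·C⁻¹ = kg·m·s⁻²·(s·A)⁻¹ = kg·m·s⁻³·A⁻¹
  (5) [s·A] / [kg⁻¹·m⁻²·s⁴·A²] = kg·m²·s⁻³·A⁻¹
All reduce to kg·m²·s⁻³·A⁻¹ except (4), which is kg·m·s⁻³·A⁻¹.

(4)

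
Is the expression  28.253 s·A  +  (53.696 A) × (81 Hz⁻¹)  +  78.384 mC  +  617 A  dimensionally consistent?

No

Dimensions:
  28.253 s·A:  A·s = s·A
  (53.696 A) × (81 Hz⁻¹):  [A] · [s] = s·A
  78.384 mC:  C = s·A
  617 A:  A
The terms do not share a single dimension (A vs s·A).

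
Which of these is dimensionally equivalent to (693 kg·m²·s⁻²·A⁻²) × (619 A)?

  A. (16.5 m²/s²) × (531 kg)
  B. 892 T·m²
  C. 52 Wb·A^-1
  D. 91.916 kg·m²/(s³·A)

B.

Reference: [kg·m²·s⁻²·A⁻²] · [A] = kg·m²·s⁻²·A⁻¹.
Each option:
  A. [m²·s⁻²] · [kg] = kg·m²·s⁻²
  B. T·m² = Wb·m⁻²·m² = kg·m²·s⁻²·A⁻¹  ← same
  C. Wb·A⁻¹ = V·s·A⁻¹ = kg·m²·s⁻²·A⁻²
  D. kg·m²·s⁻³·A⁻¹
Only B. matches kg·m²·s⁻²·A⁻¹.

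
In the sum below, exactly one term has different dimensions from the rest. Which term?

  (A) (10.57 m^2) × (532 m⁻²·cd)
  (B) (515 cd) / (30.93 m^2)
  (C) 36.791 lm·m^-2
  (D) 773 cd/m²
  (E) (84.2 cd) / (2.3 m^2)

(A)

In SI base units:
  (A) [m²] · [m⁻²·cd] = cd
  (B) [cd] / [m²] = m⁻²·cd
  (C) lm·m⁻² = cd·m⁻² = m⁻²·cd
  (D) cd·m⁻² = m⁻²·cd
  (E) [cd] / [m²] = m⁻²·cd
All reduce to m⁻²·cd except (A), which is cd.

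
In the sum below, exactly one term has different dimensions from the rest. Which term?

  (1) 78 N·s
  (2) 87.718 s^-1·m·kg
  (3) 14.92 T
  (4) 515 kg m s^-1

In SI base units:
  (1) N·s = kg·m·s⁻²·s = kg·m·s⁻¹
  (2) kg·m·s⁻¹
  (3) T = Wb·m⁻² = kg·s⁻²·A⁻¹
  (4) kg·m·s⁻¹
All reduce to kg·m·s⁻¹ except (3), which is kg·s⁻²·A⁻¹.

(3)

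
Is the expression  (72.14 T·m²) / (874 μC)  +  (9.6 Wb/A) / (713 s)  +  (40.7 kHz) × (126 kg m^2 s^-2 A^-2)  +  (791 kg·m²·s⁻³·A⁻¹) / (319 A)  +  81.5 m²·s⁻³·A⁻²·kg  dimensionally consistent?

In SI base units:
  (72.14 T·m²) / (874 μC):  [kg·m²·s⁻²·A⁻¹] / [s·A] = kg·m²·s⁻³·A⁻²
  (9.6 Wb/A) / (713 s):  [kg·m²·s⁻²·A⁻²] / [s] = kg·m²·s⁻³·A⁻²
  (40.7 kHz) × (126 kg m^2 s^-2 A^-2):  [s⁻¹] · [kg·m²·s⁻²·A⁻²] = kg·m²·s⁻³·A⁻²
  (791 kg·m²·s⁻³·A⁻¹) / (319 A):  [kg·m²·s⁻³·A⁻¹] / [A] = kg·m²·s⁻³·A⁻²
  81.5 m²·s⁻³·A⁻²·kg:  kg·m²·s⁻³·A⁻²
Every term reduces to kg·m²·s⁻³·A⁻².

Yes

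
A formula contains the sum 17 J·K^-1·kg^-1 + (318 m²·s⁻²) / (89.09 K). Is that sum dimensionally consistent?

Expand each in SI base units:
  17 J·K^-1·kg^-1:  J·kg⁻¹·K⁻¹ = N·m·kg⁻¹·K⁻¹ = m²·s⁻²·K⁻¹
  (318 m²·s⁻²) / (89.09 K):  [m²·s⁻²] / [K] = m²·s⁻²·K⁻¹
Both are m²·s⁻²·K⁻¹, so they have the same dimensions and can be added.

Yes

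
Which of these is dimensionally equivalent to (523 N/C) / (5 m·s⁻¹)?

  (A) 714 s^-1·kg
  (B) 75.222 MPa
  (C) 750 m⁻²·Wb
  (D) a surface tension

Reference: [kg·m·s⁻³·A⁻¹] / [m·s⁻¹] = kg·s⁻²·A⁻¹.
Each option:
  (A) kg·s⁻¹
  (B) Pa = N·m⁻² = kg·m⁻¹·s⁻²
  (C) Wb·m⁻² = V·s·m⁻² = kg·s⁻²·A⁻¹  ← same
  (D) [surface tension] = kg·s⁻²
Only (C) matches kg·s⁻²·A⁻¹.

(C)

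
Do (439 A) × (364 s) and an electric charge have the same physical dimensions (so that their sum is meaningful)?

In SI base units:
  (439 A) × (364 s):  [A] · [s] = s·A
  an electric charge:  [electric charge] = s·A
Both are s·A, so they have the same dimensions and can be added.

Yes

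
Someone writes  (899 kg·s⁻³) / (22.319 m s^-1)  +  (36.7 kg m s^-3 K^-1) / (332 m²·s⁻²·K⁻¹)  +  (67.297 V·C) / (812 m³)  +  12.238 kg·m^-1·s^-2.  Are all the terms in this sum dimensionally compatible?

No

Dimensions:
  (899 kg·s⁻³) / (22.319 m s^-1):  [kg·s⁻³] / [m·s⁻¹] = kg·m⁻¹·s⁻²
  (36.7 kg m s^-3 K^-1) / (332 m²·s⁻²·K⁻¹):  [kg·m·s⁻³·K⁻¹] / [m²·s⁻²·K⁻¹] = kg·m⁻¹·s⁻¹
  (67.297 V·C) / (812 m³):  [kg·m²·s⁻²] / [m³] = kg·m⁻¹·s⁻²
  12.238 kg·m^-1·s^-2:  kg·m⁻¹·s⁻²
The terms do not share a single dimension (kg·m⁻¹·s⁻² vs kg·m⁻¹·s⁻¹).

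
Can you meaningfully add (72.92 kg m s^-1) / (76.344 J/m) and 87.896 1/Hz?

Yes

Work out the base dimensions of each:
  (72.92 kg m s^-1) / (76.344 J/m):  [kg·m·s⁻¹] / [kg·m·s⁻²] = s
  87.896 1/Hz:  Hz⁻¹ = (s⁻¹)⁻¹ = s
Both are s, so they have the same dimensions and can be added.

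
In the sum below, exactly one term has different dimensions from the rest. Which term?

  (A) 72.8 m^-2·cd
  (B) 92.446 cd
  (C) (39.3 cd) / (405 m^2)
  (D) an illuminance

Work out the base dimensions of each:
  (A) cd·m⁻² = m⁻²·cd
  (B) cd
  (C) [cd] / [m²] = m⁻²·cd
  (D) [illuminance] = m⁻²·cd
All reduce to m⁻²·cd except (B), which is cd.

(B)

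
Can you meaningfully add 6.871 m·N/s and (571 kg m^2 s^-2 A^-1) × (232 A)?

No

In SI base units:
  6.871 m·N/s:  N·m·s⁻¹ = kg·m·s⁻²·m·s⁻¹ = kg·m²·s⁻³
  (571 kg m^2 s^-2 A^-1) × (232 A):  [kg·m²·s⁻²·A⁻¹] · [A] = kg·m²·s⁻²
kg·m²·s⁻³ ≠ kg·m²·s⁻², so they cannot be added.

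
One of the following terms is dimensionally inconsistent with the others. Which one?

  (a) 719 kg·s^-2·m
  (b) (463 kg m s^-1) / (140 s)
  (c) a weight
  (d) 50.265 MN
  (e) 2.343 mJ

Expand each in SI base units:
  (a) kg·m·s⁻²
  (b) [kg·m·s⁻¹] / [s] = kg·m·s⁻²
  (c) [weight] = kg·m·s⁻²
  (d) N = kg·m·s⁻²
  (e) J = N·m = kg·m²·s⁻²
All reduce to kg·m·s⁻² except (e), which is kg·m²·s⁻².

(e)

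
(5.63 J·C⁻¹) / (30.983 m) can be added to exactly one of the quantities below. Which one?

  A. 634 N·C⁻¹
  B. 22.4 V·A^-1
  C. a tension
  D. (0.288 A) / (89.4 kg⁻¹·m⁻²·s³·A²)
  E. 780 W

Reference: [kg·m²·s⁻³·A⁻¹] / [m] = kg·m·s⁻³·A⁻¹.
Each option:
  A. N·C⁻¹ = kg·m·s⁻²·(s·A)⁻¹ = kg·m·s⁻³·A⁻¹  ← same
  B. V·A⁻¹ = J·C⁻¹·A⁻¹ = kg·m²·s⁻³·A⁻²
  C. [tension] = kg·m·s⁻²
  D. [A] / [kg⁻¹·m⁻²·s³·A²] = kg·m²·s⁻³·A⁻¹
  E. W = J·s⁻¹ = kg·m²·s⁻³
Only A. matches kg·m·s⁻³·A⁻¹.

A.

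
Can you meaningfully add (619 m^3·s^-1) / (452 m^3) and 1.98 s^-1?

Yes

In SI base units:
  (619 m^3·s^-1) / (452 m^3):  [m³·s⁻¹] / [m³] = s⁻¹
  1.98 s^-1:  s⁻¹
Both are s⁻¹, so they have the same dimensions and can be added.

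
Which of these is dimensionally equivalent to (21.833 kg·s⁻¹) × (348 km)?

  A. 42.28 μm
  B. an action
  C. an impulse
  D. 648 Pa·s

C.

Reference: [kg·s⁻¹] · [m] = kg·m·s⁻¹.
Each option:
  A. m
  B. [action] = kg·m²·s⁻¹
  C. [impulse] = kg·m·s⁻¹  ← same
  D. Pa·s = N·m⁻²·s = kg·m⁻¹·s⁻¹
Only C. matches kg·m·s⁻¹.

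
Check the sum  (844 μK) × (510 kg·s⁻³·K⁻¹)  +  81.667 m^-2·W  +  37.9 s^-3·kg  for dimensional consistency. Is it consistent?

Yes

Reduce each to base SI dimensions:
  (844 μK) × (510 kg·s⁻³·K⁻¹):  [K] · [kg·s⁻³·K⁻¹] = kg·s⁻³
  81.667 m^-2·W:  W·m⁻² = J·s⁻¹·m⁻² = kg·s⁻³
  37.9 s^-3·kg:  kg·s⁻³
Every term reduces to kg·s⁻³.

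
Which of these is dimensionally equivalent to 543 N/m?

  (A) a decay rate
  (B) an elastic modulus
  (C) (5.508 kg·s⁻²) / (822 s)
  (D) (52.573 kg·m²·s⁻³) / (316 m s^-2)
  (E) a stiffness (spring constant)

(E)

Reference: N·m⁻¹ = kg·m·s⁻²·m⁻¹ = kg·s⁻².
Each option:
  (A) [decay rate] = s⁻¹
  (B) [elastic modulus] = kg·m⁻¹·s⁻²
  (C) [kg·s⁻²] / [s] = kg·s⁻³
  (D) [kg·m²·s⁻³] / [m·s⁻²] = kg·m·s⁻¹
  (E) [stiffness (spring constant)] = kg·s⁻²  ← same
Only (E) matches kg·s⁻².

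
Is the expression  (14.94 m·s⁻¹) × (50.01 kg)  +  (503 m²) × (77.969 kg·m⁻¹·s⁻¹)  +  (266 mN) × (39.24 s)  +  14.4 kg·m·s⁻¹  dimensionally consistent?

Yes

Expand each in SI base units:
  (14.94 m·s⁻¹) × (50.01 kg):  [m·s⁻¹] · [kg] = kg·m·s⁻¹
  (503 m²) × (77.969 kg·m⁻¹·s⁻¹):  [m²] · [kg·m⁻¹·s⁻¹] = kg·m·s⁻¹
  (266 mN) × (39.24 s):  [kg·m·s⁻²] · [s] = kg·m·s⁻¹
  14.4 kg·m·s⁻¹:  kg·m·s⁻¹
Every term reduces to kg·m·s⁻¹.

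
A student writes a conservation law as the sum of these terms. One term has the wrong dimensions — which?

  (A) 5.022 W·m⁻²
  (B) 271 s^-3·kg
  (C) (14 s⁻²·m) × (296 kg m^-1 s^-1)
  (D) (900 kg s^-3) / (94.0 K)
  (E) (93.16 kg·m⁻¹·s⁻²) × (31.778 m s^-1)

Dimensions:
  (A) W·m⁻² = J·s⁻¹·m⁻² = kg·s⁻³
  (B) kg·s⁻³
  (C) [m·s⁻²] · [kg·m⁻¹·s⁻¹] = kg·s⁻³
  (D) [kg·s⁻³] / [K] = kg·s⁻³·K⁻¹
  (E) [kg·m⁻¹·s⁻²] · [m·s⁻¹] = kg·s⁻³
All reduce to kg·s⁻³ except (D), which is kg·s⁻³·K⁻¹.

(D)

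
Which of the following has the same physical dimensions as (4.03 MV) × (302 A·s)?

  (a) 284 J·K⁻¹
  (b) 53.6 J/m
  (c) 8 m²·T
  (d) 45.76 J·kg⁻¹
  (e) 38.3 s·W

Reference: [kg·m²·s⁻³·A⁻¹] · [s·A] = kg·m²·s⁻².
Each option:
  (a) J·K⁻¹ = N·m·K⁻¹ = kg·m²·s⁻²·K⁻¹
  (b) J·m⁻¹ = N·m·m⁻¹ = kg·m·s⁻²
  (c) T·m² = Wb·m⁻²·m² = kg·m²·s⁻²·A⁻¹
  (d) J·kg⁻¹ = N·m·kg⁻¹ = m²·s⁻²
  (e) W·s = J·s⁻¹·s = kg·m²·s⁻²  ← same
Only (e) matches kg·m²·s⁻².

(e)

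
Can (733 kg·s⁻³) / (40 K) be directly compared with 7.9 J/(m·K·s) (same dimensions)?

Work out the base dimensions of each:
  (733 kg·s⁻³) / (40 K):  [kg·s⁻³] / [K] = kg·s⁻³·K⁻¹
  7.9 J/(m·K·s):  J·s⁻¹·m⁻¹·K⁻¹ = N·m·s⁻¹·m⁻¹·K⁻¹ = kg·m·s⁻³·K⁻¹
kg·s⁻³·K⁻¹ ≠ kg·m·s⁻³·K⁻¹, so they cannot be added.

No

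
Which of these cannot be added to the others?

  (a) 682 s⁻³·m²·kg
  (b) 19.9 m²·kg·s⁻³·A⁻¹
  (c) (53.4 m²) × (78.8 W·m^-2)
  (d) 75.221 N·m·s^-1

Expand each in SI base units:
  (a) kg·m²·s⁻³
  (b) kg·m²·s⁻³·A⁻¹
  (c) [m²] · [kg·s⁻³] = kg·m²·s⁻³
  (d) N·m·s⁻¹ = kg·m·s⁻²·m·s⁻¹ = kg·m²·s⁻³
All reduce to kg·m²·s⁻³ except (b), which is kg·m²·s⁻³·A⁻¹.

(b)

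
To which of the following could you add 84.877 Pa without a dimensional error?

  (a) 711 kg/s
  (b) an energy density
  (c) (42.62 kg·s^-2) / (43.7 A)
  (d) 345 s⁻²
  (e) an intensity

Reference: Pa = N·m⁻² = kg·m⁻¹·s⁻².
Each option:
  (a) kg·s⁻¹
  (b) [energy density] = kg·m⁻¹·s⁻²  ← same
  (c) [kg·s⁻²] / [A] = kg·s⁻²·A⁻¹
  (d) s⁻²
  (e) [intensity] = kg·s⁻³
Only (b) matches kg·m⁻¹·s⁻².

(b)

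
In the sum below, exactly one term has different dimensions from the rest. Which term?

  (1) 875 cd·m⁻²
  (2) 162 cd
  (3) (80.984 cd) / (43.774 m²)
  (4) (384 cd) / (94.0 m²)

(2)

Work out the base dimensions of each:
  (1) cd·m⁻² = m⁻²·cd
  (2) cd
  (3) [cd] / [m²] = m⁻²·cd
  (4) [cd] / [m²] = m⁻²·cd
All reduce to m⁻²·cd except (2), which is cd.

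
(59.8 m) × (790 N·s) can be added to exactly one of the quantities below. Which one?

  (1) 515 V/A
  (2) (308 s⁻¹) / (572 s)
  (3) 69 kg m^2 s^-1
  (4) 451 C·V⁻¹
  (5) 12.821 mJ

(3)

Reference: [m] · [kg·m·s⁻¹] = kg·m²·s⁻¹.
Each option:
  (1) V·A⁻¹ = J·C⁻¹·A⁻¹ = kg·m²·s⁻³·A⁻²
  (2) [s⁻¹] / [s] = s⁻²
  (3) kg·m²·s⁻¹  ← same
  (4) C·V⁻¹ = s·A·(J·C⁻¹)⁻¹ = kg⁻¹·m⁻²·s⁴·A²
  (5) J = N·m = kg·m²·s⁻²
Only (3) matches kg·m²·s⁻¹.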